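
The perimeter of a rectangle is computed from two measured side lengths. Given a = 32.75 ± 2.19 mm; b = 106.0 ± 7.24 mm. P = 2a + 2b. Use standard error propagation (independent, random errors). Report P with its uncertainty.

For a sum/difference, combine absolute errors in quadrature:
  (2·δa)² = 19.2;  (2·δb)² = 210
δP = √(229) = 15.1 mm
P = 277.5 mm.

277.5 ± 15.1 mm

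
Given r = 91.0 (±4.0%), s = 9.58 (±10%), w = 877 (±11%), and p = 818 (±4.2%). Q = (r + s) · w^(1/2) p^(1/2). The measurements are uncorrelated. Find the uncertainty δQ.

Let u = r + s = 101. δu = √(δr² + δs²) = √(13.2 + 0.918) = 3.76, so δu/u = 0.0374.
Q is then a monomial in u, w, p:
δQ/Q = √((δu/u)² + (½·δw/w)² + (½·δp/p)²) = √(0.00140 + 0.00302 + 0.000441) = 0.0698
Q = 85200, so δQ = 0.0698 × 85200 = 5940.

5940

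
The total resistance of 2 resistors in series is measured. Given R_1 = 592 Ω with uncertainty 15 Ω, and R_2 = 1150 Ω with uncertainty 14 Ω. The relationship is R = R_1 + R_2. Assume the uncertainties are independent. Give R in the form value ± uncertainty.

1740 ± 20.5 Ω

For a sum/difference, combine absolute errors in quadrature:
  (δR_1)² = 225;  (δR_2)² = 196
δR = √(421) = 20.5 Ω
R = 1740 Ω.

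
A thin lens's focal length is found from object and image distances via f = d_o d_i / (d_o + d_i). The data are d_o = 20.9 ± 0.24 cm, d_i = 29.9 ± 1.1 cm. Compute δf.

0.204 cm

∂f/∂d_o = (d_i/(d_o+d_i))² = 0.346;  ∂f/∂d_i = (d_o/(d_o+d_i))² = 0.169
δf = √((∂f/∂d_o · δd_o)² + (∂f/∂d_i · δd_i)²) = √(0.00691 + 0.0347) = 0.204 cm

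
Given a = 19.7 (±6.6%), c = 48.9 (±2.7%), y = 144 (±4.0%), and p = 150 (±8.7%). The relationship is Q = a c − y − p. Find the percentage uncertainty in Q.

Let w = a·c = 963. δw/w = √((1·δa/a)² + (1·δc/c)²) = √(0.00436 + 0.000729) = 0.0713, so δw = 68.7.
Q = w − y − p: δQ = √(δw² + δy² + δp²) = √(4720 + 33.2 + 170) = 70.2
Q = 669, so δQ/Q = 70.2/669 = 0.105.

10.5%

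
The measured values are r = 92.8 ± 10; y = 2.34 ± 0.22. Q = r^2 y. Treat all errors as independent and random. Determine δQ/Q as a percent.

23.5%

Products/powers → add relative errors in quadrature, weighted by exponent:
  (2·δr/r)² = (2×0.108)² = 0.0464;  (1·δy/y)² = (1×0.0940)² = 0.00884
δQ/Q = √(0.0553) = 0.235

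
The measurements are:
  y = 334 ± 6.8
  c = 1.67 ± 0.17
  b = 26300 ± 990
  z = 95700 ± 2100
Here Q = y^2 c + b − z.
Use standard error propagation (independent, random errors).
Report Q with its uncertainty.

(1.17 ± 0.206) × 10^5

Let p = y^2·c = 1.86e+05. δp/p = √((2·δy/y)² + (1·δc/c)²) = √(0.00166 + 0.0104) = 0.110, so δp = 20400.
Q = p + b − z: δQ = √(δp² + δb² + δz²) = √(4.17e+08 + 9.8e+05 + 4.41e+06) = 20600
Q = 1.17e+05.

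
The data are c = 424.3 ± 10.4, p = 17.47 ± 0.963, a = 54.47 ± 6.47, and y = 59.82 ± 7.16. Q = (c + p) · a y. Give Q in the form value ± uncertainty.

Let u = c + p = 441.8. δu = √(δc² + δp²) = √(108 + 0.927) = 10.4, so δu/u = 0.0236.
Q is then a monomial in u, a, y:
δQ/Q = √((δu/u)² + (1·δa/a)² + (1·δy/y)²) = √(0.000559 + 0.0141 + 0.0143) = 0.170
Q = 1.439e+06, so δQ = 0.170 × 1.439e+06 = 2.45e+05.

(1.439 ± 0.245) × 10^6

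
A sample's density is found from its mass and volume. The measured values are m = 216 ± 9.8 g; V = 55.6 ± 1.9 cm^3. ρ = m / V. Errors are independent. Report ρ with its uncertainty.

For a monomial ρ ∝ m, V^-1, fractional errors add in quadrature:
  (1·δm/m)² = (1×0.0454)² = 0.00206;  (-1·δV/V)² = (-1×0.0342)² = 0.00117
δρ/ρ = √(0.00323) = 0.0568
ρ = 3.88 g/cm^3, so δρ = 0.0568 × 3.88 = 0.221 g/cm^3.

3.88 ± 0.221 g/cm^3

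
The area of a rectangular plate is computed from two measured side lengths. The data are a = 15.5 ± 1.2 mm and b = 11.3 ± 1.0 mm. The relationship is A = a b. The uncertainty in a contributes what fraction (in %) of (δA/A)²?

(δA/A)² = (1·δa/a)² + (1·δb/b)²
  a term: (1×0.0774)² = 0.00599
  b term: (1×0.0885)² = 0.00783
Total = 0.0138. Share from a = 0.00599/0.0138 = 0.434.

43.4%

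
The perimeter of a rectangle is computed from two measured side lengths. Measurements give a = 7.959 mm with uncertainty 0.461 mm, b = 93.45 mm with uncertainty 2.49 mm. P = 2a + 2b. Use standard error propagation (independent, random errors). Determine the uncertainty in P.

Each term contributes (cᵢ δxᵢ)² to (δP)²:
  (2·δa)² = 0.850;  (2·δb)² = 24.8
δP = √(25.7) = 5.06 mm

5.06 mm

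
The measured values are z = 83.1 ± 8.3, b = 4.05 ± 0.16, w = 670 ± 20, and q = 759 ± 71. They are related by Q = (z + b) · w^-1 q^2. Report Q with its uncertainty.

Let u = z + b = 87.1. δu = √(δz² + δb²) = √(68.9 + 0.0256) = 8.30, so δu/u = 0.0953.
Q is then a monomial in u, w, q:
δQ/Q = √((δu/u)² + (-1·δw/w)² + (2·δq/q)²) = √(0.00907 + 0.000891 + 0.0350) = 0.212
Q = 74900, so δQ = 0.212 × 74900 = 15900.

74900 ± 15900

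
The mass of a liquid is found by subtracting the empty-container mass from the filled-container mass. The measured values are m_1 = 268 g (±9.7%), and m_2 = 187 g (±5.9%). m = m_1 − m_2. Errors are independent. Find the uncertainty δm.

28.2 g

For a sum/difference, combine absolute errors in quadrature:
  (δm_1)² = 676;  (δm_2)² = 122
δm = √(798) = 28.2 g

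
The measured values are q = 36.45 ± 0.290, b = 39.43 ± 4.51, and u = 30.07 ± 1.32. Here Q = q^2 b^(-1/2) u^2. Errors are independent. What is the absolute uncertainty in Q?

Q is a product of powers, so relative uncertainties combine in quadrature:
  (2·δq/q)² = (2×0.00796)² = 0.000253;  (−½·δb/b)² = (-0.5×0.114)² = 0.00327;  (2·δu/u)² = (2×0.0439)² = 0.00771
δQ/Q = √(0.0112) = 0.106
Q = 191300, so δQ = 0.106 × 191300 = 20300.

20300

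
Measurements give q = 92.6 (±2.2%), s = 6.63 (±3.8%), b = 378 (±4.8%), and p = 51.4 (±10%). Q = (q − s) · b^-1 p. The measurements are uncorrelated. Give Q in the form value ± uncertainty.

Let u = q − s = 86.0. δu = √(δq² + δs²) = √(4.15 + 0.0635) = 2.05, so δu/u = 0.0239.
Q is then a monomial in u, b, p:
δQ/Q = √((δu/u)² + (-1·δb/b)² + (1·δp/p)²) = √(0.000570 + 0.00230 + 0.0100) = 0.113
Q = 11.7, so δQ = 0.113 × 11.7 = 1.33.

11.7 ± 1.33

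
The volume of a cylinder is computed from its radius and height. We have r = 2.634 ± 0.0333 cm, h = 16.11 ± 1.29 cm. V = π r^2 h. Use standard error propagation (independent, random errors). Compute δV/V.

0.0840

Products/powers → add relative errors in quadrature, weighted by exponent:
  (2·δr/r)² = (2×0.0126)² = 0.000639;  (1·δh/h)² = (1×0.0801)² = 0.00641
δV/V = √(0.00705) = 0.0840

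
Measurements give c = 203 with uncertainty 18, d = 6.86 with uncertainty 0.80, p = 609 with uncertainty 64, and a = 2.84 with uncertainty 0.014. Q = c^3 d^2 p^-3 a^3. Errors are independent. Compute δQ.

For a monomial Q ∝ c^3, d^2, p^-3, a^3, fractional errors add in quadrature:
  (3·δc/c)² = (3×0.0887)² = 0.0708;  (2·δd/d)² = (2×0.117)² = 0.0544;  (-3·δp/p)² = (-3×0.105)² = 0.0994;  (3·δa/a)² = (3×0.00493)² = 0.000219
δQ/Q = √(0.225) = 0.474
Q = 39.9, so δQ = 0.474 × 39.9 = 18.9.

18.9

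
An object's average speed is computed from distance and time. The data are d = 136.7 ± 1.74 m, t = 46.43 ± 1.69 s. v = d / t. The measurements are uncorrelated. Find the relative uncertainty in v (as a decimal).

For a monomial v ∝ d, t^-1, fractional errors add in quadrature:
  (1·δd/d)² = (1×0.0127)² = 0.000162;  (-1·δt/t)² = (-1×0.0364)² = 0.00132
δv/v = √(0.00149) = 0.0386

0.0386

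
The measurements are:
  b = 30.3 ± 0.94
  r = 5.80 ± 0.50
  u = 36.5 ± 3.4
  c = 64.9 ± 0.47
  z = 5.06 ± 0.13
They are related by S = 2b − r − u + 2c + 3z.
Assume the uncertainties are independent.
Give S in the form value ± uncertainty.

Sums and differences: (δS)² = Σ (cᵢ δxᵢ)².
  (2·δb)² = 3.53;  (δr)² = 0.250;  (δu)² = 11.6;  (2·δc)² = 0.884;  (3·δz)² = 0.152
δS = √(16.4) = 4.05
S = 163.

163 ± 4.05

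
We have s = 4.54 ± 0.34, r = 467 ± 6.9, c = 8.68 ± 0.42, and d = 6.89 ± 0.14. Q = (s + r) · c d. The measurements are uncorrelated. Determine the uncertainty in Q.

1540

Let u = s + r = 472. δu = √(δs² + δr²) = √(0.116 + 47.6) = 6.91, so δu/u = 0.0147.
Q is then a monomial in u, c, d:
δQ/Q = √((δu/u)² + (1·δc/c)² + (1·δd/d)²) = √(0.000215 + 0.00234 + 0.000413) = 0.0545
Q = 28200, so δQ = 0.0545 × 28200 = 1540.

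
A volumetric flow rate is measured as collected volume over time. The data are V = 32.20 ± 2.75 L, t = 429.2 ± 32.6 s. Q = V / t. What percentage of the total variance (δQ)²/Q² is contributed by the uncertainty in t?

44.2%

(δQ/Q)² = (1·δV/V)² + (-1·δt/t)²
  V term: (1×0.0854)² = 0.00729
  t term: (-1×0.0760)² = 0.00577
Total = 0.0131. Share from t = 0.00577/0.0131 = 0.442.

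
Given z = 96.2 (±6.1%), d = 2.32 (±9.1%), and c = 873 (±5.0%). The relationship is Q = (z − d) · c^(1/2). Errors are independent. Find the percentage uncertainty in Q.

6.74%

Let u = z − d = 93.9. δu = √(δz² + δd²) = √(34.4 + 0.0446) = 5.87, so δu/u = 0.0625.
Q is then a monomial in u, c:
δQ/Q = √((δu/u)² + (½·δc/c)²) = √(0.00391 + 0.000625) = 0.0674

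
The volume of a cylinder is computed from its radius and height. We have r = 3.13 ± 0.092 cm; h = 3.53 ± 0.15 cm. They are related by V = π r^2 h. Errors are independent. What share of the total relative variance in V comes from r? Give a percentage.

(δV/V)² = (2·δr/r)² + (1·δh/h)²
  r term: (2×0.0294)² = 0.00346
  h term: (1×0.0425)² = 0.00181
Total = 0.00526. Share from r = 0.00346/0.00526 = 0.657.

65.7%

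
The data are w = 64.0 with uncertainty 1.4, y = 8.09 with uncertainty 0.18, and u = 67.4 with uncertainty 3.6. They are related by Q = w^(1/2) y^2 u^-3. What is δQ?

0.000285

Since Q is a product/quotient, work with relative uncertainties:
  (½·δw/w)² = (0.5×0.0219)² = 0.000120;  (2·δy/y)² = (2×0.0222)² = 0.00198;  (-3·δu/u)² = (-3×0.0534)² = 0.0257
δQ/Q = √(0.0278) = 0.167
Q = 0.00171, so δQ = 0.167 × 0.00171 = 0.000285.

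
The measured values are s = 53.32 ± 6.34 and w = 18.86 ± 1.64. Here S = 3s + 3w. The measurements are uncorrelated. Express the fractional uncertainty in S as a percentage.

9.07%

Each term contributes (cᵢ δxᵢ)² to (δS)²:
  (3·δs)² = 362;  (3·δw)² = 24.2
δS = √(386) = 19.6
S = 216.5, so δS/S = 19.6/216.5 = 0.0907.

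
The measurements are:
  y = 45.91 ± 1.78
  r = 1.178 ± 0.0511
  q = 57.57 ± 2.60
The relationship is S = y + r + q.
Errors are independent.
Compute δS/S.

0.0301

S is a linear combination, so absolute uncertainties add in quadrature:
  (δy)² = 3.17;  (δr)² = 0.00261;  (δq)² = 6.76
δS = √(9.93) = 3.15
S = 104.7, so δS/S = 3.15/104.7 = 0.0301.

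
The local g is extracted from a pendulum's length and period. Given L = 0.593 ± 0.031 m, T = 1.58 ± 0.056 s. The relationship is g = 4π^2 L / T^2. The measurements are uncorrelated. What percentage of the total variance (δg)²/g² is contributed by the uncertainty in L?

(δg/g)² = (1·δL/L)² + (-2·δT/T)²
  L term: (1×0.0523)² = 0.00273
  T term: (-2×0.0354)² = 0.00502
Total = 0.00776. Share from L = 0.00273/0.00776 = 0.352.

35.2%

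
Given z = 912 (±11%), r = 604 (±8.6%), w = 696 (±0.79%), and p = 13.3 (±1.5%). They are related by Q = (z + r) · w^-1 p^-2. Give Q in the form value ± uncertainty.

Let u = z + r = 1520. δu = √(δz² + δr²) = √(10100 + 2700) = 113, so δu/u = 0.0745.
Q is then a monomial in u, w, p:
δQ/Q = √((δu/u)² + (-1·δw/w)² + (-2·δp/p)²) = √(0.00555 + 6.24e-05 + 0.000900) = 0.0807
Q = 0.0123, so δQ = 0.0807 × 0.0123 = 0.000994.

0.0123 ± 0.000994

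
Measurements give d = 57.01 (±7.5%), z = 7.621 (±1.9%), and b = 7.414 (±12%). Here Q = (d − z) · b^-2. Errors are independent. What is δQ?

0.229

Let u = d − z = 49.39. δu = √(δd² + δz²) = √(18.3 + 0.0210) = 4.28, so δu/u = 0.0866.
Q is then a monomial in u, b:
δQ/Q = √((δu/u)² + (-2·δb/b)²) = √(0.00750 + 0.0576) = 0.255
Q = 0.8985, so δQ = 0.255 × 0.8985 = 0.229.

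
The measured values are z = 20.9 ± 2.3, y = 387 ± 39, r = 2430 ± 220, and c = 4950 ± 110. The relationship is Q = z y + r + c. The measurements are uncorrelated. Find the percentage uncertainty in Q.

7.96%

Let p = z·y = 8090. δp/p = √((1·δz/z)² + (1·δy/y)²) = √(0.0121 + 0.0102) = 0.149, so δp = 1210.
Q = p + r + c: δQ = √(δp² + δr² + δc²) = √(1.46e+06 + 48400 + 12100) = 1230
Q = 15500, so δQ/Q = 1230/15500 = 0.0796.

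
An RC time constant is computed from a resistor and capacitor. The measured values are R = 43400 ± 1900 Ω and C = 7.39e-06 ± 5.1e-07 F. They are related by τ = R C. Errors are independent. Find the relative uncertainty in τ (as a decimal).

0.0817

Relative error in a monomial: (δτ/τ)² = Σ (nᵢ · δxᵢ/xᵢ)².
  (1·δR/R)² = (1×0.0438)² = 0.00192;  (1·δC/C)² = (1×0.0690)² = 0.00476
δτ/τ = √(0.00668) = 0.0817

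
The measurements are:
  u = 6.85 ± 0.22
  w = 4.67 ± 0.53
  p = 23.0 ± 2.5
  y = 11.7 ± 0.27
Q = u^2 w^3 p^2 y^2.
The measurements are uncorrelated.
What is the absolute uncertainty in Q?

Since Q is a product/quotient, work with relative uncertainties:
  (2·δu/u)² = (2×0.0321)² = 0.00413;  (3·δw/w)² = (3×0.113)² = 0.116;  (2·δp/p)² = (2×0.109)² = 0.0473;  (2·δy/y)² = (2×0.0231)² = 0.00213
δQ/Q = √(0.169) = 0.412
Q = 3.46e+08, so δQ = 0.412 × 3.46e+08 = 1.42e+08.

1.42e+08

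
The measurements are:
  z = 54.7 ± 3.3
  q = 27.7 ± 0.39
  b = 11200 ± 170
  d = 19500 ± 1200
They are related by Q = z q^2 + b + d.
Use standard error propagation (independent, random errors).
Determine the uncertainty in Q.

Let p = z·q^2 = 42000. δp/p = √((1·δz/z)² + (2·δq/q)²) = √(0.00364 + 0.000793) = 0.0666, so δp = 2790.
Q = p + b + d: δQ = √(δp² + δb² + δd²) = √(7.81e+06 + 28900 + 1.44e+06) = 3050

3050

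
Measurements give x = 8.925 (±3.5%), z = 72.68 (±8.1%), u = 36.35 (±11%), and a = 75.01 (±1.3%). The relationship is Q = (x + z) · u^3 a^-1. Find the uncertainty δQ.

Let w = x + z = 81.61. δw = √(δx² + δz²) = √(0.0976 + 34.7) = 5.90, so δw/w = 0.0722.
Q is then a monomial in w, u, a:
δQ/Q = √((δw/w)² + (3·δu/u)² + (-1·δa/a)²) = √(0.00522 + 0.109 + 0.000169) = 0.338
Q = 52250, so δQ = 0.338 × 52250 = 17700.

17700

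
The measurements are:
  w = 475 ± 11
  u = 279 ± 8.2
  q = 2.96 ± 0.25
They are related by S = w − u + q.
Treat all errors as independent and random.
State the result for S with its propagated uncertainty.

Sums and differences: (δS)² = Σ (cᵢ δxᵢ)².
  (δw)² = 121;  (δu)² = 67.2;  (δq)² = 0.0625
δS = √(188) = 13.7
S = 199.

199 ± 13.7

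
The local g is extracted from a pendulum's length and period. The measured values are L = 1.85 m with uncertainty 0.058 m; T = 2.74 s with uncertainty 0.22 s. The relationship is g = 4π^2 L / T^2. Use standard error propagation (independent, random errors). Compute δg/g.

Products/powers → add relative errors in quadrature, weighted by exponent:
  (1·δL/L)² = (1×0.0314)² = 0.000983;  (-2·δT/T)² = (-2×0.0803)² = 0.0258
δg/g = √(0.0268) = 0.164

0.164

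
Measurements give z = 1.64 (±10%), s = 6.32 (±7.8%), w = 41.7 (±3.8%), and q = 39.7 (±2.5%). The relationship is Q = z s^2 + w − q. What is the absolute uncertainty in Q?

Let p = z·s^2 = 65.5. δp/p = √((1·δz/z)² + (2·δs/s)²) = √(0.0100 + 0.0243) = 0.185, so δp = 12.1.
Q = p + w − q: δQ = √(δp² + δw² + δq²) = √(147 + 2.51 + 0.985) = 12.3

12.3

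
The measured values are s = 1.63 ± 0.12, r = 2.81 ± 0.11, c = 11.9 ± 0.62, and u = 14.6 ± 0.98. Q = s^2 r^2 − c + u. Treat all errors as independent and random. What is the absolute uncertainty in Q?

3.69

Let p = s^2·r^2 = 21.0. δp/p = √((2·δs/s)² + (2·δr/r)²) = √(0.0217 + 0.00613) = 0.167, so δp = 3.50.
Q = p − c + u: δQ = √(δp² + δc² + δu²) = √(12.2 + 0.384 + 0.960) = 3.69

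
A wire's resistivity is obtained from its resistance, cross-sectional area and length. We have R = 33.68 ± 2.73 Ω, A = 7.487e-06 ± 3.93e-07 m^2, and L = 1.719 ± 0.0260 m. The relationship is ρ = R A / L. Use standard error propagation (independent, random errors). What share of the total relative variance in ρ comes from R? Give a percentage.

(δρ/ρ)² = (1·δR/R)² + (1·δA/A)² + (-1·δL/L)²
  R term: (1×0.0811)² = 0.00657
  A term: (1×0.0525)² = 0.00276
  L term: (-1×0.0151)² = 0.000229
Total = 0.00955. Share from R = 0.00657/0.00955 = 0.688.

68.8%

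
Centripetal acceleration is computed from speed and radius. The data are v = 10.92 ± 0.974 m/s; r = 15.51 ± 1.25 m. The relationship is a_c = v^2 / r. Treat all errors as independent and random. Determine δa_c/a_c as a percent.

19.6%

Since a_c is a product/quotient, work with relative uncertainties:
  (2·δv/v)² = (2×0.0892)² = 0.0318;  (-1·δr/r)² = (-1×0.0806)² = 0.00650
δa_c/a_c = √(0.0383) = 0.196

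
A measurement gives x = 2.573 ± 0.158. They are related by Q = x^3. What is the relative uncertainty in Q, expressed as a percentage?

Q ∝ x^3, so δQ/Q = |3| · δx/x = 3 × 0.0614 = 0.184.

18.4%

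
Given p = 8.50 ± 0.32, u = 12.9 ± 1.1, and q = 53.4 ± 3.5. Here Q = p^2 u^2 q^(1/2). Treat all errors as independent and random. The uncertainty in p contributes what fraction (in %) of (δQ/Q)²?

15.8%

(δQ/Q)² = (2·δp/p)² + (2·δu/u)² + (½·δq/q)²
  p term: (2×0.0376)² = 0.00567
  u term: (2×0.0853)² = 0.0291
  q term: (0.5×0.0655)² = 0.00107
Total = 0.0358. Share from p = 0.00567/0.0358 = 0.158.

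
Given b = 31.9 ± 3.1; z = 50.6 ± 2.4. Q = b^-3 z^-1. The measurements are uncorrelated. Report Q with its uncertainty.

Each factor contributes (exponent × relative error)² to (δQ/Q)²:
  (-3·δb/b)² = (-3×0.0972)² = 0.0850;  (-1·δz/z)² = (-1×0.0474)² = 0.00225
δQ/Q = √(0.0872) = 0.295
Q = 6.09e-07, so δQ = 0.295 × 6.09e-07 = 1.8e-07.

(6.09 ± 1.80) × 10^-7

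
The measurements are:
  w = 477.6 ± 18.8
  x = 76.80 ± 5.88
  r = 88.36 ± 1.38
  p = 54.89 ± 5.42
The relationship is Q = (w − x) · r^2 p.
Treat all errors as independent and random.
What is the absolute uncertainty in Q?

1.97e+07

Let u = w − x = 400.8. δu = √(δw² + δx²) = √(353 + 34.6) = 19.7, so δu/u = 0.0491.
Q is then a monomial in u, r, p:
δQ/Q = √((δu/u)² + (2·δr/r)² + (1·δp/p)²) = √(0.00242 + 0.000976 + 0.00975) = 0.115
Q = 1.718e+08, so δQ = 0.115 × 1.718e+08 = 1.97e+07.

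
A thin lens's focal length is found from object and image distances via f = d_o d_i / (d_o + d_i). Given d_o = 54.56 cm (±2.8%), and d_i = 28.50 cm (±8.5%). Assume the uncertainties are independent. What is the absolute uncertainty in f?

1.06 cm

∂f/∂d_o = (d_i/(d_o+d_i))² = 0.118;  ∂f/∂d_i = (d_o/(d_o+d_i))² = 0.431
δf = √((∂f/∂d_o · δd_o)² + (∂f/∂d_i · δd_i)²) = √(0.0324 + 1.09) = 1.06 cm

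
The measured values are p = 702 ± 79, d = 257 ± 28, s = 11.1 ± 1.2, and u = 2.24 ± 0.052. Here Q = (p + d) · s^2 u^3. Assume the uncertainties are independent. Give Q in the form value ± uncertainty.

Let w = p + d = 959. δw = √(δp² + δd²) = √(6240 + 784) = 83.8, so δw/w = 0.0874.
Q is then a monomial in w, s, u:
δQ/Q = √((δw/w)² + (2·δs/s)² + (3·δu/u)²) = √(0.00764 + 0.0467 + 0.00485) = 0.243
Q = 1.33e+06, so δQ = 0.243 × 1.33e+06 = 3.23e+05.

(1.33 ± 0.323) × 10^6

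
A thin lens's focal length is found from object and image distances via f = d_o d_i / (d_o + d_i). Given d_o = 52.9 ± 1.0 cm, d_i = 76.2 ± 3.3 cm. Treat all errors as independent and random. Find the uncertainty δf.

0.655 cm

∂f/∂d_o = (d_i/(d_o+d_i))² = 0.348;  ∂f/∂d_i = (d_o/(d_o+d_i))² = 0.168
δf = √((∂f/∂d_o · δd_o)² + (∂f/∂d_i · δd_i)²) = √(0.121 + 0.307) = 0.655 cm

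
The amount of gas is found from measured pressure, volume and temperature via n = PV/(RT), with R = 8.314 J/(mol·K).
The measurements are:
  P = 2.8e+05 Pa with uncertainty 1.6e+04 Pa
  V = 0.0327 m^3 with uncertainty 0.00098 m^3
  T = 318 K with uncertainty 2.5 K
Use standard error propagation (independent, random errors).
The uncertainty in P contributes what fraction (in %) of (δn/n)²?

77.3%

(δn/n)² = (1·δP/P)² + (1·δV/V)² + (-1·δT/T)²
  P term: (1×0.0571)² = 0.00327
  V term: (1×0.0300)² = 0.000898
  T term: (-1×0.00786)² = 6.18e-05
Total = 0.00423. Share from P = 0.00327/0.00423 = 0.773.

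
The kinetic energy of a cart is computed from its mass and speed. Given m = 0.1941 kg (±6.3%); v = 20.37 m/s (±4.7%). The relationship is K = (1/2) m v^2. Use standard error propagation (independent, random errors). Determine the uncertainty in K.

4.56 J

Since K is a product/quotient, work with relative uncertainties:
  (1·δm/m)² = (1×0.0630)² = 0.00397;  (2·δv/v)² = (2×0.0470)² = 0.00884
δK/K = √(0.0128) = 0.113
K = 40.27 J, so δK = 0.113 × 40.27 = 4.56 J.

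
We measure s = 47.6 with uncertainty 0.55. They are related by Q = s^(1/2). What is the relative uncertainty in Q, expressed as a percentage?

Relative error in a monomial: (δQ/Q)² = Σ (nᵢ · δxᵢ/xᵢ)².
  (½·δs/s)² = (0.5×0.0116)² = 3.34e-05
δQ/Q = √(3.34e-05) = 0.00578

0.578%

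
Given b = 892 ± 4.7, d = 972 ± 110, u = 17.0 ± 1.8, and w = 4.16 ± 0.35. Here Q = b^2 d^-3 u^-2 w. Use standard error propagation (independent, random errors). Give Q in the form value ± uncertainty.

Each factor contributes (exponent × relative error)² to (δQ/Q)²:
  (2·δb/b)² = (2×0.00527)² = 0.000111;  (-3·δd/d)² = (-3×0.113)² = 0.115;  (-2·δu/u)² = (-2×0.106)² = 0.0448;  (1·δw/w)² = (1×0.0841)² = 0.00708
δQ/Q = √(0.167) = 0.409
Q = 1.25e-05, so δQ = 0.409 × 1.25e-05 = 5.1e-06.

(1.25 ± 0.510) × 10^-5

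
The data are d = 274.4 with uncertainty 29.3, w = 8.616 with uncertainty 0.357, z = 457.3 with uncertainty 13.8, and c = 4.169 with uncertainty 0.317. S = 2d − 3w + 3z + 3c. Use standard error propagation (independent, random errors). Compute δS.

S is a linear combination, so absolute uncertainties add in quadrature:
  (2·δd)² = 3430;  (3·δw)² = 1.15;  (3·δz)² = 1710;  (3·δc)² = 0.904
δS = √(5150) = 71.8

71.8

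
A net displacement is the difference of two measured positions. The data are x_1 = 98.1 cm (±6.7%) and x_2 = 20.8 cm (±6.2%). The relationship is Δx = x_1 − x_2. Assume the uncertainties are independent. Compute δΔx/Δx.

0.0866

Each term contributes (cᵢ δxᵢ)² to (δΔx)²:
  (δx_1)² = 43.2;  (δx_2)² = 1.66
δΔx = √(44.9) = 6.70 cm
Δx = 77.3 cm, so δΔx/Δx = 6.70/77.3 = 0.0866.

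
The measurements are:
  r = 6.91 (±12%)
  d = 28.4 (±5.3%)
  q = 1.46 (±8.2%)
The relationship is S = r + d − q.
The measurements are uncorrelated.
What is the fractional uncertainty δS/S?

0.0509

Each term contributes (cᵢ δxᵢ)² to (δS)²:
  (δr)² = 0.688;  (δd)² = 2.27;  (δq)² = 0.0143
δS = √(2.97) = 1.72
S = 33.9, so δS/S = 1.72/33.9 = 0.0509.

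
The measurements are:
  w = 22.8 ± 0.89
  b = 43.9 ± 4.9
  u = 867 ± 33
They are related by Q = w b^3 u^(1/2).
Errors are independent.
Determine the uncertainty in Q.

Products/powers → add relative errors in quadrature, weighted by exponent:
  (1·δw/w)² = (1×0.0390)² = 0.00152;  (3·δb/b)² = (3×0.112)² = 0.112;  (½·δu/u)² = (0.5×0.0381)² = 0.000362
δQ/Q = √(0.114) = 0.338
Q = 5.68e+07, so δQ = 0.338 × 5.68e+07 = 1.92e+07.

1.92e+07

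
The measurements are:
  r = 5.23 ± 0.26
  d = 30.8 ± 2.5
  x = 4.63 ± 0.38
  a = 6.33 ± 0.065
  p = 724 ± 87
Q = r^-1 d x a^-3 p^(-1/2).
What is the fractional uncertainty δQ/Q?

Since Q is a product/quotient, work with relative uncertainties:
  (-1·δr/r)² = (-1×0.0497)² = 0.00247;  (1·δd/d)² = (1×0.0812)² = 0.00659;  (1·δx/x)² = (1×0.0821)² = 0.00674;  (-3·δa/a)² = (-3×0.0103)² = 0.000949;  (−½·δp/p)² = (-0.5×0.120)² = 0.00361
δQ/Q = √(0.0204) = 0.143

0.143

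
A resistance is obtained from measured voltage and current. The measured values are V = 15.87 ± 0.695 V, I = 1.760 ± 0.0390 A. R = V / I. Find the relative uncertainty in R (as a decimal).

0.0491

Since R is a product/quotient, work with relative uncertainties:
  (1·δV/V)² = (1×0.0438)² = 0.00192;  (-1·δI/I)² = (-1×0.0222)² = 0.000491
δR/R = √(0.00241) = 0.0491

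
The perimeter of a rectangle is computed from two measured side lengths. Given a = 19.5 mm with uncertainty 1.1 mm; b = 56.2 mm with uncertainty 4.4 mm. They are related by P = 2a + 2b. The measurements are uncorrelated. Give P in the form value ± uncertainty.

Sums and differences: (δP)² = Σ (cᵢ δxᵢ)².
  (2·δa)² = 4.84;  (2·δb)² = 77.4
δP = √(82.3) = 9.07 mm
P = 151 mm.

151 ± 9.07 mm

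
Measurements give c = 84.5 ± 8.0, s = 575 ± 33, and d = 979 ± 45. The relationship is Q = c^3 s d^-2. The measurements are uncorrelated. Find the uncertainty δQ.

Since Q is a product/quotient, work with relative uncertainties:
  (3·δc/c)² = (3×0.0947)² = 0.0807;  (1·δs/s)² = (1×0.0574)² = 0.00329;  (-2·δd/d)² = (-2×0.0460)² = 0.00845
δQ/Q = √(0.0924) = 0.304
Q = 362, so δQ = 0.304 × 362 = 110.

110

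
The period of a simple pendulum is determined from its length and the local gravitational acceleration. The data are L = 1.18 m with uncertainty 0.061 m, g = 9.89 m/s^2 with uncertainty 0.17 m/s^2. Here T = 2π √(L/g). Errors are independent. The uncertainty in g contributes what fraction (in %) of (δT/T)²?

9.96%

(δT/T)² = (½·δL/L)² + (−½·δg/g)²
  L term: (0.5×0.0517)² = 0.000668
  g term: (-0.5×0.0172)² = 7.39e-05
Total = 0.000742. Share from g = 7.39e-05/0.000742 = 0.0996.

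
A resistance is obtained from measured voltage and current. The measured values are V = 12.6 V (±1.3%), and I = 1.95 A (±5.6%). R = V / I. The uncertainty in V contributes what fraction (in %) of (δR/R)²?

5.11%

(δR/R)² = (1·δV/V)² + (-1·δI/I)²
  V term: (1×0.0130)² = 0.000169
  I term: (-1×0.0560)² = 0.00314
Total = 0.00330. Share from V = 0.000169/0.00330 = 0.0511.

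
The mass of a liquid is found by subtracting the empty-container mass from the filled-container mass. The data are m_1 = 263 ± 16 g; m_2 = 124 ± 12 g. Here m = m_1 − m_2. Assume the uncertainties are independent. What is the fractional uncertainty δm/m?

For a sum/difference, combine absolute errors in quadrature:
  (δm_1)² = 256;  (δm_2)² = 144
δm = √(400) = 20.0 g
m = 139 g, so δm/m = 20.0/139 = 0.144.

0.144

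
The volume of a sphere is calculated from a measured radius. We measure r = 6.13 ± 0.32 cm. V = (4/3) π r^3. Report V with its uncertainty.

V ∝ r^3, so δV/V = |3| · δr/r = 3 × 0.0522 = 0.157.
V = 965 cm^3, so δV = 0.157 × 965 = 151 cm^3.

965 ± 151 cm^3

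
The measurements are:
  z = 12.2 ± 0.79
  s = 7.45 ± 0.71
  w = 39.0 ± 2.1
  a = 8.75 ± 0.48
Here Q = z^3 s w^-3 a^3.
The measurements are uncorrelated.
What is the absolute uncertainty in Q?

48.3

Each factor contributes (exponent × relative error)² to (δQ/Q)²:
  (3·δz/z)² = (3×0.0648)² = 0.0377;  (1·δs/s)² = (1×0.0953)² = 0.00908;  (-3·δw/w)² = (-3×0.0538)² = 0.0261;  (3·δa/a)² = (3×0.0549)² = 0.0271
δQ/Q = √(0.1000) = 0.316
Q = 153, so δQ = 0.316 × 153 = 48.3.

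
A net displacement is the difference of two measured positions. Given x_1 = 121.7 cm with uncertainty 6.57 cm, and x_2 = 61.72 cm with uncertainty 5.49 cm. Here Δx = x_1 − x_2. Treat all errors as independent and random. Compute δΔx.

8.56 cm

Sums and differences: (δΔx)² = Σ (cᵢ δxᵢ)².
  (δx_1)² = 43.2;  (δx_2)² = 30.1
δΔx = √(73.3) = 8.56 cm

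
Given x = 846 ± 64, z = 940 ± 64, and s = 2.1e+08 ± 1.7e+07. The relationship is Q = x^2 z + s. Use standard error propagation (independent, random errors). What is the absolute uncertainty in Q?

1.13e+08

Let p = x^2·z = 6.73e+08. δp/p = √((2·δx/x)² + (1·δz/z)²) = √(0.0229 + 0.00464) = 0.166, so δp = 1.12e+08.
Q = p + s: δQ = √(δp² + δs²) = √(1.25e+16 + 2.89e+14) = 1.13e+08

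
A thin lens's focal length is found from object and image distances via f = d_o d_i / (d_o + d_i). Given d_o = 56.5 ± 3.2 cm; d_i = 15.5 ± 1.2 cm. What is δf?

∂f/∂d_o = (d_i/(d_o+d_i))² = 0.0463;  ∂f/∂d_i = (d_o/(d_o+d_i))² = 0.616
δf = √((∂f/∂d_o · δd_o)² + (∂f/∂d_i · δd_i)²) = √(0.0220 + 0.546) = 0.754 cm

0.754 cm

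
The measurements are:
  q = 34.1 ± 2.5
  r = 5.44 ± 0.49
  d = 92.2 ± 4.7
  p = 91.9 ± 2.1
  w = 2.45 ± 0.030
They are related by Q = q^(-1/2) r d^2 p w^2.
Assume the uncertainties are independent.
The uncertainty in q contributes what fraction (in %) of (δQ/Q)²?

6.41%

(δQ/Q)² = (−½·δq/q)² + (1·δr/r)² + (2·δd/d)² + (1·δp/p)² + (2·δw/w)²
  q term: (-0.5×0.0733)² = 0.00134
  r term: (1×0.0901)² = 0.00811
  d term: (2×0.0510)² = 0.0104
  p term: (1×0.0229)² = 0.000522
  w term: (2×0.0122)² = 0.000600
Total = 0.0210. Share from q = 0.00134/0.0210 = 0.0641.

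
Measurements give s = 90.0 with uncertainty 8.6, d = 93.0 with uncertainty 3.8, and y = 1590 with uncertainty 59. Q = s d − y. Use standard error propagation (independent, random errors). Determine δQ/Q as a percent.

Let p = s·d = 8370. δp/p = √((1·δs/s)² + (1·δd/d)²) = √(0.00913 + 0.00167) = 0.104, so δp = 870.
Q = p − y: δQ = √(δp² + δy²) = √(7.57e+05 + 3480) = 872
Q = 6780, so δQ/Q = 872/6780 = 0.129.

12.9%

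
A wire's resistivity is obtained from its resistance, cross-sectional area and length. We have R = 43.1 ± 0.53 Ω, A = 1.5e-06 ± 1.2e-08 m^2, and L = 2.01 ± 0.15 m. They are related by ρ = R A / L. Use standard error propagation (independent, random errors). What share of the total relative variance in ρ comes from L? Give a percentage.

96.3%

(δρ/ρ)² = (1·δR/R)² + (1·δA/A)² + (-1·δL/L)²
  R term: (1×0.0123)² = 0.000151
  A term: (1×0.00800)² = 6.4e-05
  L term: (-1×0.0746)² = 0.00557
Total = 0.00578. Share from L = 0.00557/0.00578 = 0.963.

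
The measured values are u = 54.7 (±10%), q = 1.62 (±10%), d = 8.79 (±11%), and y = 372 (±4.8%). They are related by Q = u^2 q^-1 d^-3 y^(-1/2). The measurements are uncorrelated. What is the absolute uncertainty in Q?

0.0563

Since Q is a product/quotient, work with relative uncertainties:
  (2·δu/u)² = (2×0.100)² = 0.0400;  (-1·δq/q)² = (-1×0.100)² = 0.0100;  (-3·δd/d)² = (-3×0.110)² = 0.109;  (−½·δy/y)² = (-0.5×0.0480)² = 0.000576
δQ/Q = √(0.159) = 0.399
Q = 0.141, so δQ = 0.399 × 0.141 = 0.0563.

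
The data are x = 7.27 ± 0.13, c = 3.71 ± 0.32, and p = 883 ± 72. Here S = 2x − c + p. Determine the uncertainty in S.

For a sum/difference, combine absolute errors in quadrature:
  (2·δx)² = 0.0676;  (δc)² = 0.102;  (δp)² = 5180
δS = √(5180) = 72.0

72.0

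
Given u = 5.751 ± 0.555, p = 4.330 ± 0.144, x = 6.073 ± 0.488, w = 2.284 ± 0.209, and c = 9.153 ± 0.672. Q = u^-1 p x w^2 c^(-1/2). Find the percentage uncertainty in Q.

22.7%

Since Q is a product/quotient, work with relative uncertainties:
  (-1·δu/u)² = (-1×0.0965)² = 0.00931;  (1·δp/p)² = (1×0.0333)² = 0.00111;  (1·δx/x)² = (1×0.0804)² = 0.00646;  (2·δw/w)² = (2×0.0915)² = 0.0335;  (−½·δc/c)² = (-0.5×0.0734)² = 0.00135
δQ/Q = √(0.0517) = 0.227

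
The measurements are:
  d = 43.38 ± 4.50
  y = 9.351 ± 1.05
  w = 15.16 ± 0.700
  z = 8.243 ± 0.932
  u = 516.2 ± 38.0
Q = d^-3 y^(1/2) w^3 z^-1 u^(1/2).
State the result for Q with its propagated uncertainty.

0.3597 ± 0.131

Each factor contributes (exponent × relative error)² to (δQ/Q)²:
  (-3·δd/d)² = (-3×0.104)² = 0.0968;  (½·δy/y)² = (0.5×0.112)² = 0.00315;  (3·δw/w)² = (3×0.0462)² = 0.0192;  (-1·δz/z)² = (-1×0.113)² = 0.0128;  (½·δu/u)² = (0.5×0.0736)² = 0.00135
δQ/Q = √(0.133) = 0.365
Q = 0.3597, so δQ = 0.365 × 0.3597 = 0.131.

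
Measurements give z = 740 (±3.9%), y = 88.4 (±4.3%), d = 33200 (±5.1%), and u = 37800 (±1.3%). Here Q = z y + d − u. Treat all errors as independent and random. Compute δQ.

4190

Let p = z·y = 65400. δp/p = √((1·δz/z)² + (1·δy/y)²) = √(0.00152 + 0.00185) = 0.0581, so δp = 3800.
Q = p + d − u: δQ = √(δp² + δd² + δu²) = √(1.44e+07 + 2.87e+06 + 2.41e+05) = 4190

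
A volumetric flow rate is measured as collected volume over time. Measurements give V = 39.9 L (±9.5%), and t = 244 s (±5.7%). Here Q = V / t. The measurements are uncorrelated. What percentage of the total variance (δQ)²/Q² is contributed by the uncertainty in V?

73.5%

(δQ/Q)² = (1·δV/V)² + (-1·δt/t)²
  V term: (1×0.0950)² = 0.00903
  t term: (-1×0.0570)² = 0.00325
Total = 0.0123. Share from V = 0.00903/0.0123 = 0.735.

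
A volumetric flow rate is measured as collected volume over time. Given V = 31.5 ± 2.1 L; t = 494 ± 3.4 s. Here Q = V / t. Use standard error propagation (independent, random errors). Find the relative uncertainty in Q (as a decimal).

0.0670

Products/powers → add relative errors in quadrature, weighted by exponent:
  (1·δV/V)² = (1×0.0667)² = 0.00444;  (-1·δt/t)² = (-1×0.00688)² = 4.74e-05
δQ/Q = √(0.00449) = 0.0670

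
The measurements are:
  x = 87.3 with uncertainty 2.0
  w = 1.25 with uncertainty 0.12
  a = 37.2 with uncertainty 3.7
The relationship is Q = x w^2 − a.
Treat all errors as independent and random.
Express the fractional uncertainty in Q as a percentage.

Let p = x·w^2 = 136. δp/p = √((1·δx/x)² + (2·δw/w)²) = √(0.000525 + 0.0369) = 0.193, so δp = 26.4.
Q = p − a: δQ = √(δp² + δa²) = √(696 + 13.7) = 26.6
Q = 99.2, so δQ/Q = 26.6/99.2 = 0.268.

26.8%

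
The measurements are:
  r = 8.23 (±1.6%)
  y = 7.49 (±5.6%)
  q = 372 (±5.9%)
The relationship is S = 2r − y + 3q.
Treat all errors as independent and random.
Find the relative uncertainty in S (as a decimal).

0.0585

S is a linear combination, so absolute uncertainties add in quadrature:
  (2·δr)² = 0.0694;  (δy)² = 0.176;  (3·δq)² = 4340
δS = √(4340) = 65.8
S = 1120, so δS/S = 65.8/1120 = 0.0585.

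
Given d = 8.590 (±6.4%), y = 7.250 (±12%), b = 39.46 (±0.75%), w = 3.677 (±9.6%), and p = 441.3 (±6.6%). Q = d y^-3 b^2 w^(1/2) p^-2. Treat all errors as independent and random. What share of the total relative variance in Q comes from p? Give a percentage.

11.3%

(δQ/Q)² = (1·δd/d)² + (-3·δy/y)² + (2·δb/b)² + (½·δw/w)² + (-2·δp/p)²
  d term: (1×0.0640)² = 0.00410
  y term: (-3×0.120)² = 0.130
  b term: (2×0.00750)² = 0.000225
  w term: (0.5×0.0960)² = 0.00230
  p term: (-2×0.0660)² = 0.0174
Total = 0.154. Share from p = 0.0174/0.154 = 0.113.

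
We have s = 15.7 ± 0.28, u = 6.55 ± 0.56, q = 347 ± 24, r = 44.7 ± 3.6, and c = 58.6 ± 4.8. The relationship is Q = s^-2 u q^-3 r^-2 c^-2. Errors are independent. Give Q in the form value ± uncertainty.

Relative error in a monomial: (δQ/Q)² = Σ (nᵢ · δxᵢ/xᵢ)².
  (-2·δs/s)² = (-2×0.0178)² = 0.00127;  (1·δu/u)² = (1×0.0855)² = 0.00731;  (-3·δq/q)² = (-3×0.0692)² = 0.0431;  (-2·δr/r)² = (-2×0.0805)² = 0.0259;  (-2·δc/c)² = (-2×0.0819)² = 0.0268
δQ/Q = √(0.104) = 0.323
Q = 9.27e-17, so δQ = 0.323 × 9.27e-17 = 3e-17.

(9.27 ± 3.00) × 10^-17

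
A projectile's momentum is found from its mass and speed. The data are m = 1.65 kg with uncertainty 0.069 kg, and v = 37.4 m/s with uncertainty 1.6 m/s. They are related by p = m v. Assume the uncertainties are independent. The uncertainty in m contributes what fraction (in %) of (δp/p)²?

(δp/p)² = (1·δm/m)² + (1·δv/v)²
  m term: (1×0.0418)² = 0.00175
  v term: (1×0.0428)² = 0.00183
Total = 0.00358. Share from m = 0.00175/0.00358 = 0.489.

48.9%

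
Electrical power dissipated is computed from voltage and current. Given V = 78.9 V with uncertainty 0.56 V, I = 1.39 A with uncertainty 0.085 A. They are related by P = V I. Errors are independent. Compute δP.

Each factor contributes (exponent × relative error)² to (δP/P)²:
  (1·δV/V)² = (1×0.00710)² = 5.04e-05;  (1·δI/I)² = (1×0.0612)² = 0.00374
δP/P = √(0.00379) = 0.0616
P = 110 W, so δP = 0.0616 × 110 = 6.75 W.

6.75 W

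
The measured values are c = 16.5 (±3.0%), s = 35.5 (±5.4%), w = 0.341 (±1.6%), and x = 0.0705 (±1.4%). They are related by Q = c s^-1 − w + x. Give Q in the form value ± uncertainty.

Let p = c·s^-1 = 0.465. δp/p = √((1·δc/c)² + (-1·δs/s)²) = √(0.000900 + 0.00292) = 0.0618, so δp = 0.0287.
Q = p − w + x: δQ = √(δp² + δw² + δx²) = √(0.000824 + 2.98e-05 + 9.74e-07) = 0.0292
Q = 0.194.

0.194 ± 0.0292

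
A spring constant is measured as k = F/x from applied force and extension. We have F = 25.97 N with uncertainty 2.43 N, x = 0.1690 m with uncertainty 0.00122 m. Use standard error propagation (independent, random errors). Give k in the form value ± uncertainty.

153.7 ± 14.4 N/m

For a monomial k ∝ F, x^-1, fractional errors add in quadrature:
  (1·δF/F)² = (1×0.0936)² = 0.00876;  (-1·δx/x)² = (-1×0.00722)² = 5.21e-05
δk/k = √(0.00881) = 0.0938
k = 153.7 N/m, so δk = 0.0938 × 153.7 = 14.4 N/m.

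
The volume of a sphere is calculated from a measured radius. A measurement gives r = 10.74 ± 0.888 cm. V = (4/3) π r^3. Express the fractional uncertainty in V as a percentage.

V ∝ r^3, so δV/V = |3| · δr/r = 3 × 0.0827 = 0.248.

24.8%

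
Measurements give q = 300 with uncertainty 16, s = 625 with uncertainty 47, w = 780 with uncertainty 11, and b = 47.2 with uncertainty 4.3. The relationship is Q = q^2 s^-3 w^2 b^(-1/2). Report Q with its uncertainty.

32.6 ± 8.33

Each factor contributes (exponent × relative error)² to (δQ/Q)²:
  (2·δq/q)² = (2×0.0533)² = 0.0114;  (-3·δs/s)² = (-3×0.0752)² = 0.0509;  (2·δw/w)² = (2×0.0141)² = 0.000796;  (−½·δb/b)² = (-0.5×0.0911)² = 0.00207
δQ/Q = √(0.0651) = 0.255
Q = 32.6, so δQ = 0.255 × 32.6 = 8.33.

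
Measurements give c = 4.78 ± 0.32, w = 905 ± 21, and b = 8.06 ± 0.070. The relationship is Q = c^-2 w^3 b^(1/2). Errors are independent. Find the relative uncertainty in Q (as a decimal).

0.151

Products/powers → add relative errors in quadrature, weighted by exponent:
  (-2·δc/c)² = (-2×0.0669)² = 0.0179;  (3·δw/w)² = (3×0.0232)² = 0.00485;  (½·δb/b)² = (0.5×0.00868)² = 1.89e-05
δQ/Q = √(0.0228) = 0.151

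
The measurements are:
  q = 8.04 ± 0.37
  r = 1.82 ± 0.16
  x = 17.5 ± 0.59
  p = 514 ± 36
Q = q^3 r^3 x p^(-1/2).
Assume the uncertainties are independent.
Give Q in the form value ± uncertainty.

2420 ± 729

For a monomial Q ∝ q^3, r^3, x, p^(-1/2), fractional errors add in quadrature:
  (3·δq/q)² = (3×0.0460)² = 0.0191;  (3·δr/r)² = (3×0.0879)² = 0.0696;  (1·δx/x)² = (1×0.0337)² = 0.00114;  (−½·δp/p)² = (-0.5×0.0700)² = 0.00123
δQ/Q = √(0.0910) = 0.302
Q = 2420, so δQ = 0.302 × 2420 = 729.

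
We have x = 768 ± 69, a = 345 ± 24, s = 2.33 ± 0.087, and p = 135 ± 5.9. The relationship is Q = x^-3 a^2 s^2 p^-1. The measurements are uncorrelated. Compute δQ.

Since Q is a product/quotient, work with relative uncertainties:
  (-3·δx/x)² = (-3×0.0898)² = 0.0726;  (2·δa/a)² = (2×0.0696)² = 0.0194;  (2·δs/s)² = (2×0.0373)² = 0.00558;  (-1·δp/p)² = (-1×0.0437)² = 0.00191
δQ/Q = √(0.0995) = 0.315
Q = 1.06e-05, so δQ = 0.315 × 1.06e-05 = 3.33e-06.

3.33e-06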